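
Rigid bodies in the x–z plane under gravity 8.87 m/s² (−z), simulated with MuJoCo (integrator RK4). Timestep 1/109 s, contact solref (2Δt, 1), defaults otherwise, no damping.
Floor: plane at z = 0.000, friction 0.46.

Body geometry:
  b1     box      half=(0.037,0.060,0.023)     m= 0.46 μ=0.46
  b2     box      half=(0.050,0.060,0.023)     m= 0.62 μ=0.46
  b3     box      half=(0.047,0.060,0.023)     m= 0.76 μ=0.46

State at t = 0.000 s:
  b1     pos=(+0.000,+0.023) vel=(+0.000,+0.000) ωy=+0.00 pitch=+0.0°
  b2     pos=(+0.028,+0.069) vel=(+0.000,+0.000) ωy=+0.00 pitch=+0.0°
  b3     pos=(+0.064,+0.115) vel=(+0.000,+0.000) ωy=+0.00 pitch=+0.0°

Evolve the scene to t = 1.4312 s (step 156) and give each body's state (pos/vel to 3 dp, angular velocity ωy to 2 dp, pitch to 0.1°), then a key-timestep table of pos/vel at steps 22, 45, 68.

State at t = 1.4312 s:
  b1     pos=(+0.000,+0.023) vel=(+0.000,+0.000) ωy=+0.00 pitch=+0.0°
  b2     pos=(+0.133,+0.047) vel=(+0.000,+0.000) ωy=+0.01 pitch=+146.4°
  b3     pos=(+0.221,+0.023) vel=(+0.000,+0.000) ωy=+0.00 pitch=+180.0°

Key-timestep trajectory:
   step    t(s)  b1.x    b1.z    b1.vx   b1.vz   b2.x    b2.z    b2.vx   b2.vz   b3.x    b3.z    b3.vx   b3.vz 
     22  0.2018   +0.000  +0.023  -0.001  +0.000   +0.043  +0.070  +0.195  -0.054   +0.101  +0.084  +0.349  -0.516
     45  0.4128   +0.000  +0.023  +0.000  +0.000   +0.099  +0.055  +0.201  -0.022   +0.159  +0.051  +0.134  +0.034
     68  0.6239   +0.000  +0.023  +0.000  +0.000   +0.124  +0.051  +0.030  -0.138   +0.200  +0.042  +0.309  -0.211


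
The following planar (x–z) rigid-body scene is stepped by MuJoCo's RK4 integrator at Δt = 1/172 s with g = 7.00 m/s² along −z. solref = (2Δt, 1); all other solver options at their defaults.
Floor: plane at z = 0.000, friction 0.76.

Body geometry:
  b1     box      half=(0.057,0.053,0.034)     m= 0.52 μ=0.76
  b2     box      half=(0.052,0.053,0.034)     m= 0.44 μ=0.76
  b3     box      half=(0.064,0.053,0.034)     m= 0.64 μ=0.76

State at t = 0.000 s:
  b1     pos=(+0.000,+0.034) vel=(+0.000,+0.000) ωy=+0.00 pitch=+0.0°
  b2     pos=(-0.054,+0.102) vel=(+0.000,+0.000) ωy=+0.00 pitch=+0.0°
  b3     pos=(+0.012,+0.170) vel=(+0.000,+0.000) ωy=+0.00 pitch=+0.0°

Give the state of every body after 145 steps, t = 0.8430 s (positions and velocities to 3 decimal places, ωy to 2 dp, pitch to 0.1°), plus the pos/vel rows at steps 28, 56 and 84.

State at t = 0.8430 s:
  b1     pos=(+0.000,+0.034) vel=(+0.000,+0.000) ωy=+0.00 pitch=+0.0°
  b2     pos=(-0.054,+0.102) vel=(+0.000,+0.000) ωy=+0.00 pitch=-0.1°
  b3     pos=(+0.158,+0.034) vel=(+0.000,+0.000) ωy=+0.00 pitch=+180.0°

Key-timestep trajectory:
   step    t(s)  b1.x    b1.z    b1.vx   b1.vz   b2.x    b2.z    b2.vx   b2.vz   b3.x    b3.z    b3.vx   b3.vz 
     28  0.1628   +0.000  +0.034  +0.000  +0.000   -0.054  +0.102  +0.000  +0.000   +0.026  +0.159  +0.168  -0.194
     56  0.3256   +0.000  +0.034  +0.000  +0.000   -0.054  +0.102  +0.000  +0.000   +0.064  +0.137  +0.303  -0.091
     84  0.4884   +0.000  +0.034  +0.000  +0.000   -0.054  +0.102  +0.000  +0.000   +0.126  +0.085  +0.408  -0.745


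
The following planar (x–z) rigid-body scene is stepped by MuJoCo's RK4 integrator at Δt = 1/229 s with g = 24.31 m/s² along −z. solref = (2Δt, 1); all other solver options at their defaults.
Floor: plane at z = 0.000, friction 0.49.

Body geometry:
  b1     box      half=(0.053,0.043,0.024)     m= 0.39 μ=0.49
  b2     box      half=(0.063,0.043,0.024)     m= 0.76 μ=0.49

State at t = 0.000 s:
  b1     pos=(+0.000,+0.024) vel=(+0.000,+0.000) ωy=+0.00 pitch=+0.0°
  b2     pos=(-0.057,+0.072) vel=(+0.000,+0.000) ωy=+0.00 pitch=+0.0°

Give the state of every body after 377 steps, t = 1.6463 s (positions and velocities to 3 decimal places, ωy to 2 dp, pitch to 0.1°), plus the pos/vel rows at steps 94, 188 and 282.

State at t = 1.6463 s:
  b1     pos=(+0.003,+0.024) vel=(+0.001,+0.000) ωy=+0.00 pitch=+0.0°
  b2     pos=(-0.073,+0.060) vel=(+0.000,-0.001) ωy=+0.03 pitch=-42.1°

Key-timestep trajectory:
   step    t(s)  b1.x    b1.z    b1.vx   b1.vz   b2.x    b2.z    b2.vx   b2.vz 
     94  0.4105   +0.001  +0.024  +0.002  +0.000   -0.073  +0.061  +0.000  -0.001
    188  0.8210   +0.002  +0.024  +0.002  +0.000   -0.073  +0.061  +0.000  -0.001
    282  1.2314   +0.002  +0.024  +0.002  +0.000   -0.073  +0.060  +0.000  -0.001


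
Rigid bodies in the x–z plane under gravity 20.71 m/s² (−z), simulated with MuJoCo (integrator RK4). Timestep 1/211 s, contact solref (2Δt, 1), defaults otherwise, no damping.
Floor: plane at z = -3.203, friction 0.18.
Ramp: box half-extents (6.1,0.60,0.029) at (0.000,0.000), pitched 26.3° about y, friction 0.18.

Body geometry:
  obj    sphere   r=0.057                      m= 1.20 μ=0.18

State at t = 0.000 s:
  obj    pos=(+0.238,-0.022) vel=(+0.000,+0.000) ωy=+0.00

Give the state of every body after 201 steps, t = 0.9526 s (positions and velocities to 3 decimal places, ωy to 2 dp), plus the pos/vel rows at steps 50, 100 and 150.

State at t = 0.9526 s:
  obj    pos=(+2.905,-1.340) vel=(+5.598,-2.767) ωy=+109.51

Key-timestep trajectory:
   step    t(s)  obj.x    obj.z    obj.vx   obj.vz 
     50  0.2370   +0.403  -0.103  +1.393  -0.688
    100  0.4739   +0.898  -0.348  +2.785  -1.377
    150  0.7109   +1.723  -0.756  +4.178  -2.065


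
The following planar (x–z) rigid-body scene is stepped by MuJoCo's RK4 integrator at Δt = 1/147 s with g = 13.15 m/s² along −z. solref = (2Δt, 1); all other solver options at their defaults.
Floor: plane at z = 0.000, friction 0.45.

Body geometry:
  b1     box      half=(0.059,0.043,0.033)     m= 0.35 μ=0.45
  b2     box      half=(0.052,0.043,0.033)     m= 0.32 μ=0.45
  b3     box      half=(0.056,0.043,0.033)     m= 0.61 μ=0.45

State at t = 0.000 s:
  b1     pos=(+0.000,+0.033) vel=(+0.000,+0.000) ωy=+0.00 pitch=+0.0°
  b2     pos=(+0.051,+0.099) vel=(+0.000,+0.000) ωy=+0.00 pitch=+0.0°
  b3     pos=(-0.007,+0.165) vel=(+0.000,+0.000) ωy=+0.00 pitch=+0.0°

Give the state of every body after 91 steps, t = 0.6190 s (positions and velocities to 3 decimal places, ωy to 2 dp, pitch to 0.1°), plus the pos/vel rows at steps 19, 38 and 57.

State at t = 0.6190 s:
  b1     pos=(+0.000,+0.033) vel=(+0.000,+0.000) ωy=+0.00 pitch=+0.0°
  b2     pos=(+0.051,+0.099) vel=(+0.000,+0.000) ωy=+0.00 pitch=+0.0°
  b3     pos=(-0.144,+0.033) vel=(+0.000,+0.000) ωy=+0.00 pitch=+180.0°

Key-timestep trajectory:
   step    t(s)  b1.x    b1.z    b1.vx   b1.vz   b2.x    b2.z    b2.vx   b2.vz   b3.x    b3.z    b3.vx   b3.vz 
     19  0.1293   +0.000  +0.033  +0.001  +0.000   +0.051  +0.099  +0.002  +0.000   -0.017  +0.161  -0.183  -0.094
     38  0.2585   +0.000  +0.033  +0.000  +0.000   +0.051  +0.099  +0.000  +0.000   -0.060  +0.122  -0.568  -0.203
     57  0.3878   +0.000  +0.033  +0.000  +0.000   +0.051  +0.099  +0.000  +0.000   -0.138  +0.043  -0.607  -1.399


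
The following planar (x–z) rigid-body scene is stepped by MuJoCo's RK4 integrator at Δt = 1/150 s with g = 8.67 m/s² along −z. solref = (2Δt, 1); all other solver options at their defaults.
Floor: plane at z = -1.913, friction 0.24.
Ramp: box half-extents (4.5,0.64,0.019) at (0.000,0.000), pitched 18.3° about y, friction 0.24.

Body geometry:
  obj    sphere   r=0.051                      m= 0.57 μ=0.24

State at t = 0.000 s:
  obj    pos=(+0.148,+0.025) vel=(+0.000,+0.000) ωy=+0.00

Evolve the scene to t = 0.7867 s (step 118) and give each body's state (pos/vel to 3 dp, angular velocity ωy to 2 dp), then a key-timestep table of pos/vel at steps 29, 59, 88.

State at t = 0.7867 s:
  obj    pos=(+0.719,-0.164) vel=(+1.452,-0.480) ωy=+29.98

Key-timestep trajectory:
   step    t(s)  obj.x    obj.z    obj.vx   obj.vz 
     29  0.1933   +0.183  +0.013  +0.357  -0.118
     59  0.3933   +0.291  -0.022  +0.726  -0.240
     88  0.5867   +0.466  -0.080  +1.083  -0.358


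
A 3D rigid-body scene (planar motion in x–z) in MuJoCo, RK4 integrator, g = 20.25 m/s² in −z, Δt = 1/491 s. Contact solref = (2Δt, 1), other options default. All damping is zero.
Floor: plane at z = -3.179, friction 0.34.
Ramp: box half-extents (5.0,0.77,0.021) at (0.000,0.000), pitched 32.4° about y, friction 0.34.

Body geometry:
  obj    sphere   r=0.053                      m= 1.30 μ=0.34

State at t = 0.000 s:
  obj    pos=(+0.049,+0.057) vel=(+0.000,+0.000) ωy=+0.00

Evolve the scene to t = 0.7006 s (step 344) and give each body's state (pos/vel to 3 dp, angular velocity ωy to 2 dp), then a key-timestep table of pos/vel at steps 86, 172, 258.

State at t = 0.7006 s:
  obj    pos=(+1.655,-0.963) vel=(+4.585,-2.910) ωy=+102.44

Key-timestep trajectory:
   step    t(s)  obj.x    obj.z    obj.vx   obj.vz 
     86  0.1752   +0.149  -0.007  +1.146  -0.727
    172  0.3503   +0.450  -0.198  +2.292  -1.455
    258  0.5255   +0.952  -0.517  +3.439  -2.182


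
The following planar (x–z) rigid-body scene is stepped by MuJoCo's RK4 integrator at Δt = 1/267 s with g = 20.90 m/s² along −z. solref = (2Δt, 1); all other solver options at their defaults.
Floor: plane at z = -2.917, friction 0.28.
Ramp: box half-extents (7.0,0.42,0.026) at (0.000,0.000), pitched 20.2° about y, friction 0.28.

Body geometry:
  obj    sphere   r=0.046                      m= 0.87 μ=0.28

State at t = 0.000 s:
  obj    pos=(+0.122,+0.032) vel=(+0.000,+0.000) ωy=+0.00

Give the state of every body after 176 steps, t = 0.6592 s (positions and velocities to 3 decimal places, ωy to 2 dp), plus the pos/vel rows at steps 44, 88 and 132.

State at t = 0.6592 s:
  obj    pos=(+1.173,-0.355) vel=(+3.189,-1.173) ωy=+73.85

Key-timestep trajectory:
   step    t(s)  obj.x    obj.z    obj.vx   obj.vz 
     44  0.1648   +0.188  +0.008  +0.797  -0.293
     88  0.3296   +0.385  -0.065  +1.595  -0.587
    132  0.4944   +0.713  -0.186  +2.392  -0.880


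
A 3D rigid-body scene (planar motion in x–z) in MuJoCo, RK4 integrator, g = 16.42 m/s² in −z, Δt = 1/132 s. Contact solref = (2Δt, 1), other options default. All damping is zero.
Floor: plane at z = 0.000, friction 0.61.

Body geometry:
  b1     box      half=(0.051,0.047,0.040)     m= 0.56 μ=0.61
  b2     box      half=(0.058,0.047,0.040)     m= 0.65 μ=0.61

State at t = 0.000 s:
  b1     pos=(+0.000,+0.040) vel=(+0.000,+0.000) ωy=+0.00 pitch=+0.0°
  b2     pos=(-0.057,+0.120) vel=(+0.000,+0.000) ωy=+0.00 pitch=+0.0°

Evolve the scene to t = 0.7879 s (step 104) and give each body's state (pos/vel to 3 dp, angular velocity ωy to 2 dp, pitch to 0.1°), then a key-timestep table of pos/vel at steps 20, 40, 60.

State at t = 0.7879 s:
  b1     pos=(+0.000,+0.040) vel=(+0.000,+0.000) ωy=+0.00 pitch=+0.0°
  b2     pos=(-0.109,+0.058) vel=(+0.000,+0.000) ωy=+0.00 pitch=-90.0°

Key-timestep trajectory:
   step    t(s)  b1.x    b1.z    b1.vx   b1.vz   b2.x    b2.z    b2.vx   b2.vz 
     20  0.1515   +0.000  +0.040  +0.001  +0.000   -0.075  +0.112  -0.282  -0.240
     40  0.3030   +0.000  +0.040  +0.000  +0.000   -0.126  +0.066  -0.142  +0.105
     60  0.4545   +0.000  +0.040  +0.000  +0.000   -0.109  +0.058  +0.342  -0.233


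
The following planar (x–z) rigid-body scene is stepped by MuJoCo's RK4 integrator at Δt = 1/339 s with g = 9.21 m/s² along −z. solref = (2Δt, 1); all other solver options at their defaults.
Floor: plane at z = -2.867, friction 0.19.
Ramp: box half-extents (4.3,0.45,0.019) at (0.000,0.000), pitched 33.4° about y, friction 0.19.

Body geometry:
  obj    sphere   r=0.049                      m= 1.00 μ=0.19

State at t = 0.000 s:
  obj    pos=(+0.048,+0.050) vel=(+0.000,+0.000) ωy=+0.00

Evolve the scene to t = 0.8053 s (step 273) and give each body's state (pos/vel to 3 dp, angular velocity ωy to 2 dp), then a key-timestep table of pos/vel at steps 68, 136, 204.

State at t = 0.8053 s:
  obj    pos=(+1.029,-0.597) vel=(+2.435,-1.605) ωy=+59.50

Key-timestep trajectory:
   step    t(s)  obj.x    obj.z    obj.vx   obj.vz 
     68  0.2006   +0.109  +0.010  +0.608  -0.399
    136  0.4012   +0.291  -0.111  +1.213  -0.800
    204  0.6018   +0.596  -0.311  +1.820  -1.200


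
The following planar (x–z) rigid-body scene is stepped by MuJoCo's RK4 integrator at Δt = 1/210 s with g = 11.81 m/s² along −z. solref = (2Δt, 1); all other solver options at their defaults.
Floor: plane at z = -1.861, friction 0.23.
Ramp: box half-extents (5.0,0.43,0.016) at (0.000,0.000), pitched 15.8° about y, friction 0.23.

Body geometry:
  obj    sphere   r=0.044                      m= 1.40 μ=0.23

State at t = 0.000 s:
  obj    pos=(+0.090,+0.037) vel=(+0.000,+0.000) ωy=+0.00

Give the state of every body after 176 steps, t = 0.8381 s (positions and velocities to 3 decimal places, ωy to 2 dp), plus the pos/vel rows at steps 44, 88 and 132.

State at t = 0.8381 s:
  obj    pos=(+0.866,-0.183) vel=(+1.852,-0.524) ωy=+43.74

Key-timestep trajectory:
   step    t(s)  obj.x    obj.z    obj.vx   obj.vz 
     44  0.2095   +0.139  +0.023  +0.463  -0.131
     88  0.4190   +0.284  -0.018  +0.926  -0.262
    132  0.6286   +0.527  -0.087  +1.389  -0.393


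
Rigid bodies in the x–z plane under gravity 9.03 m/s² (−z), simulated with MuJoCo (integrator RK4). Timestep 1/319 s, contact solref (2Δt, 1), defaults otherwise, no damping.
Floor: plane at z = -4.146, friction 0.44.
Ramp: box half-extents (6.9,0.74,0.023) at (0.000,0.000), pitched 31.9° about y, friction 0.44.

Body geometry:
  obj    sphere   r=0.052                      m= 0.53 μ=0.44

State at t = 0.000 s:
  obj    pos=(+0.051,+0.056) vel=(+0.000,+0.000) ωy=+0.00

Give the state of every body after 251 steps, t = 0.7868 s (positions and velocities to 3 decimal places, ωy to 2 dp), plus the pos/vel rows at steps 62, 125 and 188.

State at t = 0.7868 s:
  obj    pos=(+0.947,-0.501) vel=(+2.277,-1.417) ωy=+51.57

Key-timestep trajectory:
   step    t(s)  obj.x    obj.z    obj.vx   obj.vz 
     62  0.1944   +0.106  +0.022  +0.562  -0.350
    125  0.3918   +0.273  -0.082  +1.134  -0.706
    188  0.5893   +0.554  -0.256  +1.705  -1.062


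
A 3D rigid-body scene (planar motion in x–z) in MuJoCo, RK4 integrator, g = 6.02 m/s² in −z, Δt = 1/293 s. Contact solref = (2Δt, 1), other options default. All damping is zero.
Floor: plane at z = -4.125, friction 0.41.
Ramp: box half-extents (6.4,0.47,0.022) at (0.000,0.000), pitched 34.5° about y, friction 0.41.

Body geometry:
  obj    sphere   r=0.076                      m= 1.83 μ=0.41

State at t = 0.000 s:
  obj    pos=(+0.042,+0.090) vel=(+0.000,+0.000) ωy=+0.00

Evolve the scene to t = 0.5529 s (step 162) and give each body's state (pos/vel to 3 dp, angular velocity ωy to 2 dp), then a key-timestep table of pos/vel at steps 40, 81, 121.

State at t = 0.5529 s:
  obj    pos=(+0.349,-0.121) vel=(+1.110,-0.763) ωy=+17.71

Key-timestep trajectory:
   step    t(s)  obj.x    obj.z    obj.vx   obj.vz 
     40  0.1365   +0.061  +0.077  +0.274  -0.188
     81  0.2765   +0.119  +0.037  +0.555  -0.381
    121  0.4130   +0.213  -0.028  +0.829  -0.570


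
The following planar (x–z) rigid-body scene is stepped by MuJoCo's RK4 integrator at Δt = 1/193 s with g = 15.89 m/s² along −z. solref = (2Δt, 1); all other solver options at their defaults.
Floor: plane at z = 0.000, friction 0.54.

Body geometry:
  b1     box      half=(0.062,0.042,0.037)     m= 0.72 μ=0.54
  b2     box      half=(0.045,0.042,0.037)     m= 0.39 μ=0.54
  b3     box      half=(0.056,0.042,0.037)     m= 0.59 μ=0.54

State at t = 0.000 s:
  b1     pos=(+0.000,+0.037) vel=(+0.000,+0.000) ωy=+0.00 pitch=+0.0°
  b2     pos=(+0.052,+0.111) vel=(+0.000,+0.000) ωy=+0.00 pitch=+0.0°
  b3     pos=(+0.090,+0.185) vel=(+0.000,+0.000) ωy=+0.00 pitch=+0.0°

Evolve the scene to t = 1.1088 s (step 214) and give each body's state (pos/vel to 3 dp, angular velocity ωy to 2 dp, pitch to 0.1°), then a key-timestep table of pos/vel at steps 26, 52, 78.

State at t = 1.1088 s:
  b1     pos=(+0.000,+0.037) vel=(+0.000,+0.000) ωy=+0.00 pitch=+0.0°
  b2     pos=(+0.108,+0.045) vel=(+0.000,+0.000) ωy=+0.00 pitch=+90.0°
  b3     pos=(+0.312,+0.037) vel=(+0.000,+0.000) ωy=+0.00 pitch=+180.0°

Key-timestep trajectory:
   step    t(s)  b1.x    b1.z    b1.vx   b1.vz   b2.x    b2.z    b2.vx   b2.vz   b3.x    b3.z    b3.vx   b3.vz 
     26  0.1347   +0.000  +0.037  -0.001  +0.000   +0.061  +0.112  +0.151  +0.007   +0.115  +0.175  +0.412  -0.225
     52  0.2694   +0.000  +0.037  +0.000  +0.000   +0.102  +0.078  +0.415  -0.929   +0.197  +0.059  +0.862  -0.770
     78  0.4041   +0.000  +0.037  +0.000  +0.000   +0.108  +0.045  -0.002  +0.004   +0.283  +0.059  +0.632  -0.330


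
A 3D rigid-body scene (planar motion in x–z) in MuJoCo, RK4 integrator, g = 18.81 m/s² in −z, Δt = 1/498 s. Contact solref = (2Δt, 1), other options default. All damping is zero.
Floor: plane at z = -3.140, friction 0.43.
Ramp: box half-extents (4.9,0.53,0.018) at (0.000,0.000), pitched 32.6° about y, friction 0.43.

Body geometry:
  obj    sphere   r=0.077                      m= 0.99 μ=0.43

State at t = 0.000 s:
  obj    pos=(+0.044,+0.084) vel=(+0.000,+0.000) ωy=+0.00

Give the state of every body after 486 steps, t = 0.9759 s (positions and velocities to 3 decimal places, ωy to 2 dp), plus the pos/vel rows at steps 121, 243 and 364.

State at t = 0.9759 s:
  obj    pos=(+2.948,-1.773) vel=(+5.951,-3.806) ωy=+91.74

Key-timestep trajectory:
   step    t(s)  obj.x    obj.z    obj.vx   obj.vz 
    121  0.2430   +0.224  -0.031  +1.482  -0.948
    243  0.4880   +0.770  -0.380  +2.976  -1.903
    364  0.7309   +1.673  -0.957  +4.457  -2.851


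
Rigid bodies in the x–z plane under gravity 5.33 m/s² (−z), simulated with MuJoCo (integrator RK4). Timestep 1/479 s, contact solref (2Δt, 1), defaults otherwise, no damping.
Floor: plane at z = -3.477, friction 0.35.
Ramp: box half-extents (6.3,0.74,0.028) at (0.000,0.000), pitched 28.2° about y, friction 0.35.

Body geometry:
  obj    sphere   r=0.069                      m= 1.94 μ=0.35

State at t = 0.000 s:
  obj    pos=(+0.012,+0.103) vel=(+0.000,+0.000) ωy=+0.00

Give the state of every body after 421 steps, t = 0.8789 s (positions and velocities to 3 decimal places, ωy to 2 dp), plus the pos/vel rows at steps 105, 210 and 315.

State at t = 0.8789 s:
  obj    pos=(+0.625,-0.225) vel=(+1.394,-0.747) ωy=+22.91

Key-timestep trajectory:
   step    t(s)  obj.x    obj.z    obj.vx   obj.vz 
    105  0.2192   +0.050  +0.083  +0.348  -0.186
    210  0.4384   +0.165  +0.022  +0.695  -0.373
    315  0.6576   +0.355  -0.080  +1.043  -0.559


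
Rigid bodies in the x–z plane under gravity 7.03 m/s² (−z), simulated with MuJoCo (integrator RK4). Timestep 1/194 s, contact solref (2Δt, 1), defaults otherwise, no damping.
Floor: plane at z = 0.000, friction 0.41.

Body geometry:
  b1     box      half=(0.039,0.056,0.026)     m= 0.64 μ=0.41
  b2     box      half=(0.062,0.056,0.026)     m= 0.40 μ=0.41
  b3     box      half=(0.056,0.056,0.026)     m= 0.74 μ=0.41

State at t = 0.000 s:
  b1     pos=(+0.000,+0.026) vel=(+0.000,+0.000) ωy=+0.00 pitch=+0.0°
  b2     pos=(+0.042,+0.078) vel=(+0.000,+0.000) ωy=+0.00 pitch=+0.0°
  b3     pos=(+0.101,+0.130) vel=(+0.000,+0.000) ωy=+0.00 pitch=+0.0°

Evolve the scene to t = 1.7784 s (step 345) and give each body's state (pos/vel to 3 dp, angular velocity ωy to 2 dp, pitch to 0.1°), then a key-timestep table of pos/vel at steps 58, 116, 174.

State at t = 1.7784 s:
  b1     pos=(+0.000,+0.026) vel=(+0.000,+0.000) ωy=+0.00 pitch=+0.0°
  b2     pos=(+0.106,+0.062) vel=(+0.000,+0.000) ωy=+0.00 pitch=+90.0°
  b3     pos=(+0.175,+0.056) vel=(+0.000,+0.000) ωy=+0.00 pitch=+90.0°

Key-timestep trajectory:
   step    t(s)  b1.x    b1.z    b1.vx   b1.vz   b2.x    b2.z    b2.vx   b2.vz   b3.x    b3.z    b3.vx   b3.vz 
     58  0.2990   +0.000  +0.026  +0.000  +0.000   +0.079  +0.067  +0.141  +0.002   +0.147  +0.062  +0.089  -0.012
    116  0.5979   +0.000  +0.026  +0.000  +0.000   +0.115  +0.065  -0.016  -0.004   +0.185  +0.060  +0.045  +0.009
    174  0.8969   +0.000  +0.026  +0.000  +0.000   +0.108  +0.063  +0.037  +0.021   +0.174  +0.057  +0.110  -0.046


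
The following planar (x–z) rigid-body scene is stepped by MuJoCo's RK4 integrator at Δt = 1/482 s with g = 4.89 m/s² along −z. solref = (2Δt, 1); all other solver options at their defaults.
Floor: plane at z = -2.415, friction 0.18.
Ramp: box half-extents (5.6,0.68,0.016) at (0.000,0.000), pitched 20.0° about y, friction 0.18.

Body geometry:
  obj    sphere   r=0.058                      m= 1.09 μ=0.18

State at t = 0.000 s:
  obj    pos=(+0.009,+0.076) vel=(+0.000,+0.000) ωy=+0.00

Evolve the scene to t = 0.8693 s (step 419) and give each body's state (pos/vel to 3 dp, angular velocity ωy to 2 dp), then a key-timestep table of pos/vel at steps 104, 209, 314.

State at t = 0.8693 s:
  obj    pos=(+0.433,-0.079) vel=(+0.976,-0.355) ωy=+17.90

Key-timestep trajectory:
   step    t(s)  obj.x    obj.z    obj.vx   obj.vz 
    104  0.2158   +0.035  +0.066  +0.242  -0.088
    209  0.4336   +0.114  +0.037  +0.487  -0.177
    314  0.6515   +0.247  -0.011  +0.731  -0.266


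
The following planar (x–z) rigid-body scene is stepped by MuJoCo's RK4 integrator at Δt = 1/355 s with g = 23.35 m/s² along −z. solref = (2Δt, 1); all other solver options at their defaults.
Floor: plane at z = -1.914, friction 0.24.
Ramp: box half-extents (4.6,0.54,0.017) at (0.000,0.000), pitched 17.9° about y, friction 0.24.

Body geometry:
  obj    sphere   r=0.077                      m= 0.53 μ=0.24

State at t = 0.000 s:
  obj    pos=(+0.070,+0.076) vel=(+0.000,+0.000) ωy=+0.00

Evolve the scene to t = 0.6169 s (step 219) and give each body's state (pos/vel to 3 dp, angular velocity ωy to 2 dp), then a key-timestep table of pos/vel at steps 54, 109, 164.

State at t = 0.6169 s:
  obj    pos=(+0.998,-0.224) vel=(+3.009,-0.972) ωy=+41.06

Key-timestep trajectory:
   step    t(s)  obj.x    obj.z    obj.vx   obj.vz 
     54  0.1521   +0.127  +0.058  +0.742  -0.240
    109  0.3070   +0.300  +0.002  +1.498  -0.484
    164  0.4620   +0.591  -0.092  +2.254  -0.728


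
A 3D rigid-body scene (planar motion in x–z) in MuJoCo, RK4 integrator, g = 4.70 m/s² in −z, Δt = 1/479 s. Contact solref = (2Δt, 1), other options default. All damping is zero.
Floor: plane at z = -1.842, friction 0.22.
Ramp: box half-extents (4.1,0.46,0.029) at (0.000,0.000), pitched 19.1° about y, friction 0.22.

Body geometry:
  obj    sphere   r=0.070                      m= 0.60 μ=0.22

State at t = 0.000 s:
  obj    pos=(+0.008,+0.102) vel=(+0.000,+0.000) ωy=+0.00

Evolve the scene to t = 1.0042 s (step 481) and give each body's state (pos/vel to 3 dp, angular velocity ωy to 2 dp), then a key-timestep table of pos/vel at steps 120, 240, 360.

State at t = 1.0042 s:
  obj    pos=(+0.531,-0.079) vel=(+1.042,-0.361) ωy=+15.76

Key-timestep trajectory:
   step    t(s)  obj.x    obj.z    obj.vx   obj.vz 
    120  0.2505   +0.041  +0.091  +0.260  -0.090
    240  0.5010   +0.138  +0.057  +0.520  -0.180
    360  0.7516   +0.301  +0.000  +0.780  -0.270


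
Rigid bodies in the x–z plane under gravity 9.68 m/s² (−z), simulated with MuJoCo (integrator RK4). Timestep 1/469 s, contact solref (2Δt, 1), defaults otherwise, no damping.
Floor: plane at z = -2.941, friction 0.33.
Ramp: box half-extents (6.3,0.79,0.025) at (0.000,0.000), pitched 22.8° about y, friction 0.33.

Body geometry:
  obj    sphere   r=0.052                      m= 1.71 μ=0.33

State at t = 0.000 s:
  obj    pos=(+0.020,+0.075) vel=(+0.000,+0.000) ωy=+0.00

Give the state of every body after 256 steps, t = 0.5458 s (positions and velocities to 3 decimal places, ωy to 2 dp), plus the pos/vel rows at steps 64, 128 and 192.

State at t = 0.5458 s:
  obj    pos=(+0.388,-0.080) vel=(+1.348,-0.567) ωy=+28.12

Key-timestep trajectory:
   step    t(s)  obj.x    obj.z    obj.vx   obj.vz 
     64  0.1365   +0.043  +0.065  +0.337  -0.142
    128  0.2729   +0.112  +0.036  +0.674  -0.283
    192  0.4094   +0.227  -0.012  +1.011  -0.425


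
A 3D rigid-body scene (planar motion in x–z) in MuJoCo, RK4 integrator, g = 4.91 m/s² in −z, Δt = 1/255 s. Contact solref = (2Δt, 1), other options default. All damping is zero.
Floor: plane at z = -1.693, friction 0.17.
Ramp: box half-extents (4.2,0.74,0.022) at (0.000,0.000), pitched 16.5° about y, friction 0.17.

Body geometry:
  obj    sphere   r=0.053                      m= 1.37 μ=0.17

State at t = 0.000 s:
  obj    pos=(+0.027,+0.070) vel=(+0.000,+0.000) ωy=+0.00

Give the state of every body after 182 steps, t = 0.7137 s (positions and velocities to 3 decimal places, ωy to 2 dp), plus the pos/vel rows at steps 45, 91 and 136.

State at t = 0.7137 s:
  obj    pos=(+0.270,-0.002) vel=(+0.682,-0.202) ωy=+13.41

Key-timestep trajectory:
   step    t(s)  obj.x    obj.z    obj.vx   obj.vz 
     45  0.1765   +0.042  +0.066  +0.169  -0.050
     91  0.3569   +0.088  +0.052  +0.341  -0.101
    136  0.5333   +0.163  +0.030  +0.509  -0.151


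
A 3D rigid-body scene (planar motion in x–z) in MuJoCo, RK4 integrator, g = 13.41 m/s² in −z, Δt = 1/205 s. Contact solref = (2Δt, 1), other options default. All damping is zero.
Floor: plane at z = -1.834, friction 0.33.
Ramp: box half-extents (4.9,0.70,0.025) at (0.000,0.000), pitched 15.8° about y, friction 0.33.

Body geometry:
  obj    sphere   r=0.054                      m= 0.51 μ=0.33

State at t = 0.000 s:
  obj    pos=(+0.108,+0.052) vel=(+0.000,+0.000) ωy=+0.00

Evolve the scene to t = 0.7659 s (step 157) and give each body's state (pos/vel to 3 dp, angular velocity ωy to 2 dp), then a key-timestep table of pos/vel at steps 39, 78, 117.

State at t = 0.7659 s:
  obj    pos=(+0.844,-0.157) vel=(+1.922,-0.544) ωy=+36.98

Key-timestep trajectory:
   step    t(s)  obj.x    obj.z    obj.vx   obj.vz 
     39  0.1902   +0.153  +0.039  +0.477  -0.135
     78  0.3805   +0.290  +0.000  +0.955  -0.270
    117  0.5707   +0.517  -0.064  +1.432  -0.405


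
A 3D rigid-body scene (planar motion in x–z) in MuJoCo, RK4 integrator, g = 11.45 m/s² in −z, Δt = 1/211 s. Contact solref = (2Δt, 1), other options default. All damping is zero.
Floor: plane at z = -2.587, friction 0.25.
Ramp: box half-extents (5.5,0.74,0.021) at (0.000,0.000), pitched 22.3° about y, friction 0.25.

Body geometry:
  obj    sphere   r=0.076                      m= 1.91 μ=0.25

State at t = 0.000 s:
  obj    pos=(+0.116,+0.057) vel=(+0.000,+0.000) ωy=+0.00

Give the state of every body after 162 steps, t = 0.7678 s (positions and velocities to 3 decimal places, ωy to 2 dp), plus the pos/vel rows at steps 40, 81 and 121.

State at t = 0.7678 s:
  obj    pos=(+0.962,-0.290) vel=(+2.205,-0.904) ωy=+31.35

Key-timestep trajectory:
   step    t(s)  obj.x    obj.z    obj.vx   obj.vz 
     40  0.1896   +0.168  +0.036  +0.544  -0.223
     81  0.3839   +0.328  -0.030  +1.102  -0.452
    121  0.5735   +0.588  -0.136  +1.647  -0.675


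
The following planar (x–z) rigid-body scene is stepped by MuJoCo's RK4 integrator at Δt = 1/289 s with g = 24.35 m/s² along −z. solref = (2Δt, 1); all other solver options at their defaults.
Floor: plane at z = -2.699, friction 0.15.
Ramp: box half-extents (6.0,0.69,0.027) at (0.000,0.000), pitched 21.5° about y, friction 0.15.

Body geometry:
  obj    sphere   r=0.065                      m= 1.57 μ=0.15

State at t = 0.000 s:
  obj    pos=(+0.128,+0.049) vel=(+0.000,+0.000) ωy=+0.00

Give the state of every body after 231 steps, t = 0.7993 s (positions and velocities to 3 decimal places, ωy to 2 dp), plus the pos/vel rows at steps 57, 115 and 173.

State at t = 0.7993 s:
  obj    pos=(+2.023,-0.698) vel=(+4.741,-1.868) ωy=+78.37

Key-timestep trajectory:
   step    t(s)  obj.x    obj.z    obj.vx   obj.vz 
     57  0.1972   +0.243  +0.003  +1.170  -0.461
    115  0.3979   +0.598  -0.137  +2.360  -0.930
    173  0.5986   +1.191  -0.370  +3.551  -1.399


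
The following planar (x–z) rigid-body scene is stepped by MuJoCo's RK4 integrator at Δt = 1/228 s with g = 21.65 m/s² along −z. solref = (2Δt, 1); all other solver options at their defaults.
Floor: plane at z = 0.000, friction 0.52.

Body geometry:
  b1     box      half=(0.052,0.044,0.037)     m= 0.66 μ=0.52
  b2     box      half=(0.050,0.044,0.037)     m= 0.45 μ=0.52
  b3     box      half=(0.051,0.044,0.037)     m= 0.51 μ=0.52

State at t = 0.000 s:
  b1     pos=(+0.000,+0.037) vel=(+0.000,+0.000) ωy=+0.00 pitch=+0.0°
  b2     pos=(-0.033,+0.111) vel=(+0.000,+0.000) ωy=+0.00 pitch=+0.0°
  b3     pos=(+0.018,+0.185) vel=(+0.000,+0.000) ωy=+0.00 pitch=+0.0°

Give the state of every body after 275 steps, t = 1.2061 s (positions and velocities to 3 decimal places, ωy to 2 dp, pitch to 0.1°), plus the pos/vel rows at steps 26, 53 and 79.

State at t = 1.2061 s:
  b1     pos=(+0.000,+0.037) vel=(+0.000,+0.000) ωy=+0.00 pitch=+0.0°
  b2     pos=(-0.033,+0.111) vel=(+0.000,+0.000) ωy=+0.00 pitch=+0.0°
  b3     pos=(+0.145,+0.037) vel=(+0.000,+0.000) ωy=+0.00 pitch=+180.0°

Key-timestep trajectory:
   step    t(s)  b1.x    b1.z    b1.vx   b1.vz   b2.x    b2.z    b2.vx   b2.vz   b3.x    b3.z    b3.vx   b3.vz 
     26  0.1140   +0.000  +0.037  +0.000  +0.000   -0.033  +0.111  +0.000  +0.000   +0.021  +0.185  +0.062  -0.006
     53  0.2325   +0.000  +0.037  +0.000  +0.000   -0.033  +0.111  -0.001  +0.000   +0.043  +0.174  +0.358  -0.344
     79  0.3465   +0.000  +0.037  +0.000  +0.000   -0.033  +0.111  +0.000  +0.000   +0.116  +0.086  +0.902  -1.233


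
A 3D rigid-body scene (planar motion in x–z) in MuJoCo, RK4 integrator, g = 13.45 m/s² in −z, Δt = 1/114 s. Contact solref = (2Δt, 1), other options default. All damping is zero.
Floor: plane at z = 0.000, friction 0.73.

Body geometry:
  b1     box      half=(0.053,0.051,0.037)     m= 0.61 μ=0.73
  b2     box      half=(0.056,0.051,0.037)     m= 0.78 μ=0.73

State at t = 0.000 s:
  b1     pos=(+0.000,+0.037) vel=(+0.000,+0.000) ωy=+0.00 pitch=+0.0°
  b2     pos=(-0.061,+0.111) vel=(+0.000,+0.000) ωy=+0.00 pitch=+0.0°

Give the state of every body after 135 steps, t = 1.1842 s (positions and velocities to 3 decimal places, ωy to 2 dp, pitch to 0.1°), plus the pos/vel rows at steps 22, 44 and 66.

State at t = 1.1842 s:
  b1     pos=(+0.000,+0.037) vel=(+0.000,+0.000) ωy=+0.00 pitch=+0.0°
  b2     pos=(-0.109,+0.056) vel=(+0.000,+0.000) ωy=+0.00 pitch=-90.0°

Key-timestep trajectory:
   step    t(s)  b1.x    b1.z    b1.vx   b1.vz   b2.x    b2.z    b2.vx   b2.vz 
     22  0.1930   +0.000  +0.037  +0.000  +0.001   -0.092  +0.083  -0.290  -0.674
     44  0.3860   +0.000  +0.037  +0.000  +0.000   -0.136  +0.066  -0.025  +0.004
     66  0.5789   +0.000  +0.037  +0.000  +0.000   -0.107  +0.056  +0.142  +0.057


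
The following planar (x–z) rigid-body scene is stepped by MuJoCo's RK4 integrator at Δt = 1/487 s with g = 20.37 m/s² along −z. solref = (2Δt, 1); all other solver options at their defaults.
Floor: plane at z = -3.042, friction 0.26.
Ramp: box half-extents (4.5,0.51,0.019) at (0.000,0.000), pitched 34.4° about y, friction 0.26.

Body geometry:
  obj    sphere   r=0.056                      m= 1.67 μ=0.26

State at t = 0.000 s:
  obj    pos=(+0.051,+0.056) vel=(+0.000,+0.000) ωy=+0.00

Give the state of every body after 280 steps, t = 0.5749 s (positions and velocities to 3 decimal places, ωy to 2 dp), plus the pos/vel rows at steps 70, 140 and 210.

State at t = 0.5749 s:
  obj    pos=(+1.172,-0.712) vel=(+3.900,-2.670) ωy=+84.38

Key-timestep trajectory:
   step    t(s)  obj.x    obj.z    obj.vx   obj.vz 
     70  0.1437   +0.121  +0.008  +0.975  -0.668
    140  0.2875   +0.331  -0.136  +1.950  -1.335
    210  0.4312   +0.682  -0.376  +2.925  -2.003


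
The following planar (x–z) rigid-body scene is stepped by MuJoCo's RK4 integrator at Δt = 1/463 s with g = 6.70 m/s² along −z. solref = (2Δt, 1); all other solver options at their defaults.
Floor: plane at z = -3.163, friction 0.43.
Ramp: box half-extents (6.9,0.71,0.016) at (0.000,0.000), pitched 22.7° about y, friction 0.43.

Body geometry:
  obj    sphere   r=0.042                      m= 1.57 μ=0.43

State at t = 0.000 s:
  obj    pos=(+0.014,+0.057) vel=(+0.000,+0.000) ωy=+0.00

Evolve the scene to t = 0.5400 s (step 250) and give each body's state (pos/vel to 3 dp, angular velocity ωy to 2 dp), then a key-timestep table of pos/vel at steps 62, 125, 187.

State at t = 0.5400 s:
  obj    pos=(+0.262,-0.047) vel=(+0.920,-0.385) ωy=+23.74

Key-timestep trajectory:
   step    t(s)  obj.x    obj.z    obj.vx   obj.vz 
     62  0.1339   +0.029  +0.051  +0.228  -0.095
    125  0.2700   +0.076  +0.031  +0.460  -0.192
    187  0.4039   +0.153  -0.001  +0.688  -0.288


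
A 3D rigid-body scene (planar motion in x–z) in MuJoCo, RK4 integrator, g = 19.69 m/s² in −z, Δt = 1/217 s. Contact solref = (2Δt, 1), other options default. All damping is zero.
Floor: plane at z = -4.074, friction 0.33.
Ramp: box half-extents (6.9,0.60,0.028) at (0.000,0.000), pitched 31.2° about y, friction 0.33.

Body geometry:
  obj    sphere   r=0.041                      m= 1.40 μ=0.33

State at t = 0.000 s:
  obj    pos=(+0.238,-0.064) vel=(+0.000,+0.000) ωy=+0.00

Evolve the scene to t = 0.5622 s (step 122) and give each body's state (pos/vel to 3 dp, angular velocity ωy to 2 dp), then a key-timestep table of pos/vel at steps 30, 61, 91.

State at t = 0.5622 s:
  obj    pos=(+1.223,-0.660) vel=(+3.504,-2.122) ωy=+99.87

Key-timestep trajectory:
   step    t(s)  obj.x    obj.z    obj.vx   obj.vz 
     30  0.1382   +0.298  -0.100  +0.862  -0.522
     61  0.2811   +0.485  -0.213  +1.752  -1.061
     91  0.4194   +0.786  -0.396  +2.613  -1.583


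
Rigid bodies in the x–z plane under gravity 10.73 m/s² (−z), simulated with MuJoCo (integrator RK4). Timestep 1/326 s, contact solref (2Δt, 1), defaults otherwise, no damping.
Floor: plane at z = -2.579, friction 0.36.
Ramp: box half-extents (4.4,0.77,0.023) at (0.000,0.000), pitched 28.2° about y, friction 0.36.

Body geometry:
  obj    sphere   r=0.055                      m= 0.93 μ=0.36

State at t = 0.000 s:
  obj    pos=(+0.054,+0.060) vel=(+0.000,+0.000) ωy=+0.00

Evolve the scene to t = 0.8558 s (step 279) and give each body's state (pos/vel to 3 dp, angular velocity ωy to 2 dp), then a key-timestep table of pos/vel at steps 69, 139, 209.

State at t = 0.8558 s:
  obj    pos=(+1.223,-0.567) vel=(+2.732,-1.465) ωy=+56.35

Key-timestep trajectory:
   step    t(s)  obj.x    obj.z    obj.vx   obj.vz 
     69  0.2117   +0.125  +0.021  +0.676  -0.362
    139  0.4264   +0.344  -0.096  +1.361  -0.730
    209  0.6411   +0.710  -0.292  +2.046  -1.097


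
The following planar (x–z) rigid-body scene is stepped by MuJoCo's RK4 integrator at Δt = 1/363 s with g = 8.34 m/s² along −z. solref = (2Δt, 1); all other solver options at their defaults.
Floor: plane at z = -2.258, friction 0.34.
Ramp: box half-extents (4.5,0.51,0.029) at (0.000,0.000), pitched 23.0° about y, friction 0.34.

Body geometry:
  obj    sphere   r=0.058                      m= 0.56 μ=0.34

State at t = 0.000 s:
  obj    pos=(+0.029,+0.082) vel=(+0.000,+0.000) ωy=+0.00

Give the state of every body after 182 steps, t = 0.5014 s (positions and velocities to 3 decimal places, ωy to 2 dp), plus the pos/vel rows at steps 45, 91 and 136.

State at t = 0.5014 s:
  obj    pos=(+0.298,-0.032) vel=(+1.074,-0.456) ωy=+20.12

Key-timestep trajectory:
   step    t(s)  obj.x    obj.z    obj.vx   obj.vz 
     45  0.1240   +0.046  +0.075  +0.266  -0.113
     91  0.2507   +0.096  +0.054  +0.537  -0.228
    136  0.3747   +0.179  +0.018  +0.803  -0.341


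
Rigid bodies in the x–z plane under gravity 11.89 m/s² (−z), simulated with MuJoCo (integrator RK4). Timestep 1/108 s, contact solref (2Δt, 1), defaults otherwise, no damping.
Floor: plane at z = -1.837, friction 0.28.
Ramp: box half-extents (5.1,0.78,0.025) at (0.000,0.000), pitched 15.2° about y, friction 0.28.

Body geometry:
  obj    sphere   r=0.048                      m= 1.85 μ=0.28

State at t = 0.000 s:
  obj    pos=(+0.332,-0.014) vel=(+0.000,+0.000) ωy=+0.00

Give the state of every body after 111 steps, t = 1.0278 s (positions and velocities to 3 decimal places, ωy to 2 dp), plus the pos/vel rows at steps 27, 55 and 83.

State at t = 1.0278 s:
  obj    pos=(+1.467,-0.323) vel=(+2.208,-0.600) ωy=+47.66

Key-timestep trajectory:
   step    t(s)  obj.x    obj.z    obj.vx   obj.vz 
     27  0.2500   +0.399  -0.033  +0.537  -0.146
     55  0.5093   +0.611  -0.090  +1.094  -0.297
     83  0.7685   +0.966  -0.187  +1.651  -0.449


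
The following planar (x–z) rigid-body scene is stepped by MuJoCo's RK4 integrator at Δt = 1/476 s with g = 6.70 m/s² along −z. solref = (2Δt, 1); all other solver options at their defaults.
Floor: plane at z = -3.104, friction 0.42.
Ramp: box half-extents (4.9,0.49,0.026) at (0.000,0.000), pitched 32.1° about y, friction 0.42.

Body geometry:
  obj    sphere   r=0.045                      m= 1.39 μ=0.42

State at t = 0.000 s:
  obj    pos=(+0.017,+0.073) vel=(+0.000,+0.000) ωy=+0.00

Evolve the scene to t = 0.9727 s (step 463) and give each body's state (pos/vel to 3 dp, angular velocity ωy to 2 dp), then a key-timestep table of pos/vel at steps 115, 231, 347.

State at t = 0.9727 s:
  obj    pos=(+1.036,-0.566) vel=(+2.096,-1.315) ωy=+54.97

Key-timestep trajectory:
   step    t(s)  obj.x    obj.z    obj.vx   obj.vz 
    115  0.2416   +0.080  +0.034  +0.521  -0.327
    231  0.4853   +0.271  -0.086  +1.046  -0.656
    347  0.7290   +0.590  -0.286  +1.571  -0.985


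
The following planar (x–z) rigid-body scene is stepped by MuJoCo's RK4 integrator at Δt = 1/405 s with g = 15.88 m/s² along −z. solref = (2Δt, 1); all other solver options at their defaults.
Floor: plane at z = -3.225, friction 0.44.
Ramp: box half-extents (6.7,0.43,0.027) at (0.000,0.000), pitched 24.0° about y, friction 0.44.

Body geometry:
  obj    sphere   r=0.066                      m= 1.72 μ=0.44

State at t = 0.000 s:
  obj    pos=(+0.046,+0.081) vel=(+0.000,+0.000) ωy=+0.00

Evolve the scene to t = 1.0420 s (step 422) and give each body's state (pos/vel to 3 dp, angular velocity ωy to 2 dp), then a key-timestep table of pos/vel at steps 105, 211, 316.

State at t = 1.0420 s:
  obj    pos=(+2.334,-0.937) vel=(+4.392,-1.955) ωy=+72.83

Key-timestep trajectory:
   step    t(s)  obj.x    obj.z    obj.vx   obj.vz 
    105  0.2593   +0.188  +0.018  +1.093  -0.487
    211  0.5210   +0.618  -0.173  +2.196  -0.978
    316  0.7802   +1.329  -0.490  +3.289  -1.464


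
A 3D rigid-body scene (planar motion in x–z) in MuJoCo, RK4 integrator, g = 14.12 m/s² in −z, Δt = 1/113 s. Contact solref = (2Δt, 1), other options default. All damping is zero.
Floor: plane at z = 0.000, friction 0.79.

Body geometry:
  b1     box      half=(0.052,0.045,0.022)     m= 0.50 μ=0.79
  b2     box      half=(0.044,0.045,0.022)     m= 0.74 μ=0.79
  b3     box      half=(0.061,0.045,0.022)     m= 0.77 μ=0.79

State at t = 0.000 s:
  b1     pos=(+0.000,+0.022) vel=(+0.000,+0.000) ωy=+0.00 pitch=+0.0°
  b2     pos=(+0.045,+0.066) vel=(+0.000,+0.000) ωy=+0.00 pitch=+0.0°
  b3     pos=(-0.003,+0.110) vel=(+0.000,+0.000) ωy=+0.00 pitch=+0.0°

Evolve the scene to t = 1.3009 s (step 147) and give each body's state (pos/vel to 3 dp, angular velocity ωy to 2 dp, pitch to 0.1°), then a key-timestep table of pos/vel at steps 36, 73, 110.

State at t = 1.3009 s:
  b1     pos=(+0.000,+0.022) vel=(+0.000,+0.000) ωy=+0.00 pitch=+0.0°
  b2     pos=(+0.047,+0.065) vel=(+0.002,+0.000) ωy=+0.00 pitch=+0.2°
  b3     pos=(-0.017,+0.099) vel=(-0.001,-0.002) ωy=+0.06 pitch=-39.5°

Key-timestep trajectory:
   step    t(s)  b1.x    b1.z    b1.vx   b1.vz   b2.x    b2.z    b2.vx   b2.vz   b3.x    b3.z    b3.vx   b3.vz 
     36  0.3186   +0.000  +0.022  +0.000  +0.000   +0.045  +0.065  +0.001  +0.001   -0.015  +0.101  -0.042  -0.006
     73  0.6460   +0.000  +0.022  +0.000  +0.000   +0.046  +0.065  +0.002  +0.000   -0.016  +0.101  -0.001  -0.002
    110  0.9735   +0.000  +0.022  +0.000  +0.000   +0.047  +0.065  +0.002  +0.000   -0.016  +0.100  -0.001  -0.002


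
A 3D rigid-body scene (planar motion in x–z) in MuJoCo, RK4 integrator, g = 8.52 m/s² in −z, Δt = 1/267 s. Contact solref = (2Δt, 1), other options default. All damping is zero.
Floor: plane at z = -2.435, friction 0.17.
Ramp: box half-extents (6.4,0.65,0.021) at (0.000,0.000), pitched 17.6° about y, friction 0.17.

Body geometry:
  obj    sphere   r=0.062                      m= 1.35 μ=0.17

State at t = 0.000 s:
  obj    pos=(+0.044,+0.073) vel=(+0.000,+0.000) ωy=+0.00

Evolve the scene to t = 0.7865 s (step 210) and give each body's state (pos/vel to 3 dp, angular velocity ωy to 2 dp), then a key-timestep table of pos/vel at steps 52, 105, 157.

State at t = 0.7865 s:
  obj    pos=(+0.587,-0.099) vel=(+1.380,-0.438) ωy=+23.34

Key-timestep trajectory:
   step    t(s)  obj.x    obj.z    obj.vx   obj.vz 
     52  0.1948   +0.077  +0.063  +0.342  -0.108
    105  0.3933   +0.180  +0.030  +0.690  -0.219
    157  0.5880   +0.347  -0.023  +1.031  -0.327
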